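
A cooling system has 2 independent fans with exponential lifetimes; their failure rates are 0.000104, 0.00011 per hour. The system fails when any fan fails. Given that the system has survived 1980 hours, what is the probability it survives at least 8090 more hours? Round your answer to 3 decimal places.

0.177

Time to first failure ~ Exp(Σλ) with Σλ = 0.000214.
By memorylessness, P(T > 1980+8090 | T > 1980) = P(T > 8090) = e^(−0.000214·8090) ≈ 0.177.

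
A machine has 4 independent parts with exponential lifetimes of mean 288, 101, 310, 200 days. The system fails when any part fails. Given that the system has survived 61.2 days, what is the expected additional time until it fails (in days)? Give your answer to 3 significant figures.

46.3

First-failure rate Σλ = 1/288 + 1/101 + 1/310 + 1/200 = 0.021599.
By memorylessness the expected residual is 1/Σλ = 46.2984 days, regardless of the 61.2 already elapsed.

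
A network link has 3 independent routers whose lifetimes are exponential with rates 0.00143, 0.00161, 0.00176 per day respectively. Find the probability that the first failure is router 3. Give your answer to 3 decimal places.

The time to first failure is exponential with rate Σλ = 0.00143 + 0.00161 + 0.00176 = 0.0048.
P(router 3 first) = λ_3/Σλ = 0.00176/0.0048 ≈ 0.367.

0.367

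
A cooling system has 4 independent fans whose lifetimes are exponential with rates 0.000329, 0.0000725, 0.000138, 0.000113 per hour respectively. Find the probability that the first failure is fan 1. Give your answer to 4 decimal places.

0.5042

The time to first failure is exponential with rate Σλ = 0.000329 + 0.0000725 + 0.000138 + 0.000113 = 0.0006525.
P(fan 1 first) = λ_1/Σλ = 0.000329/0.0006525 ≈ 0.5042.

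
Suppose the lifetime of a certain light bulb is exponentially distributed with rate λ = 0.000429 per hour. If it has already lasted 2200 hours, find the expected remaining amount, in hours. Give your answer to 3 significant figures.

By memorylessness, the remaining amount past any threshold is again Exp(λ) with mean 1/λ = 2331 hours.

2330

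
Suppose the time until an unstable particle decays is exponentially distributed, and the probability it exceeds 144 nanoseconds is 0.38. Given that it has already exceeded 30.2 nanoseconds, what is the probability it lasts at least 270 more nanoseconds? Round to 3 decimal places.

From e^(−λ·144) = 0.38, λ = −ln(0.38)/144 = 0.00671933.
Memoryless: P(X > 30.2+270 | X > 30.2) = P(X > 270) = e^(−0.00671933·270) ≈ 0.163.

0.163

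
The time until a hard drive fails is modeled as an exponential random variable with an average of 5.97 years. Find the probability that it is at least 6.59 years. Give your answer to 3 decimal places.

0.332

The rate is λ = 1/5.97 = 0.167504 per year.
P(X > 6.59) = e^(−λ·6.59) = e^(−1.1039) ≈ 0.332.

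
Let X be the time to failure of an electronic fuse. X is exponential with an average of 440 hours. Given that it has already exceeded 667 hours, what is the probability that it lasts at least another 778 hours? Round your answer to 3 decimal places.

0.171

The rate is λ = 1/440 = 0.00227273 per hour.
The exponential is memoryless, so the remaining time is again Exp(λ): the condition X > 667 is irrelevant.
P(X > 778) = e^(−1.7682) ≈ 0.171.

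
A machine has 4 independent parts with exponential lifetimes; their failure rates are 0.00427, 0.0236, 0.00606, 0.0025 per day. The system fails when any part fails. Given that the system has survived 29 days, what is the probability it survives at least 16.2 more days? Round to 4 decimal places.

Time to first failure ~ Exp(Σλ) with Σλ = 0.03643.
By memorylessness, P(T > 29+16.2 | T > 29) = P(T > 16.2) = e^(−0.03643·16.2) ≈ 0.5542.

0.5542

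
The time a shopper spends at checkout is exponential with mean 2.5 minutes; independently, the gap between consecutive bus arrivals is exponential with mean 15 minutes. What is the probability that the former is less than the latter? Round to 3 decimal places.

0.857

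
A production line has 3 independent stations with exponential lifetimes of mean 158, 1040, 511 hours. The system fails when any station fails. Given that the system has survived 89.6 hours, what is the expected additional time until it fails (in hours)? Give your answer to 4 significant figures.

First-failure rate Σλ = 1/158 + 1/1040 + 1/511 = 0.0092476.
By memorylessness the expected residual is 1/Σλ = 108.136 hours, regardless of the 89.6 already elapsed.

108.1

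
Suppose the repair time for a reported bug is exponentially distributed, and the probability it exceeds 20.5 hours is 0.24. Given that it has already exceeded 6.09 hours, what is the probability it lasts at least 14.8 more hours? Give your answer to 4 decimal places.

0.3569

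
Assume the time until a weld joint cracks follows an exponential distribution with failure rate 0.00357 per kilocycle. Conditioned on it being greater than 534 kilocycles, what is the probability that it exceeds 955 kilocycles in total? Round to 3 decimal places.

0.222

P(X > s+t | X > s) = e^(−λ(s+t))/e^(−λs) = e^(−λt), independent of s = 534.
P(X > 421) = e^(−1.503) ≈ 0.222.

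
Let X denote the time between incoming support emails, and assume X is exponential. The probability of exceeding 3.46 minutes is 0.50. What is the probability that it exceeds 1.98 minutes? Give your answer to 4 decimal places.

0.6726

e^(−λ·3.46) = 0.50 ⇒ λ = −ln(0.50)/3.46 = 0.200332.
P(X > 1.98) = e^(−0.200332·1.98) = e^(−0.39666) ≈ 0.6726.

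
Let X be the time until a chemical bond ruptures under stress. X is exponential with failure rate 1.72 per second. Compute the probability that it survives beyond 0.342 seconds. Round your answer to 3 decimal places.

0.555

P(X > 0.342) = e^(−λ·0.342) = e^(−0.58824) ≈ 0.555.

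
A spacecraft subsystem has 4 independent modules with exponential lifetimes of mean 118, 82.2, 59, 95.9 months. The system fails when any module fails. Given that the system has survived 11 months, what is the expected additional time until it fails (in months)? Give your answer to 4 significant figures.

20.83

First-failure rate Σλ = 1/118 + 1/82.2 + 1/59 + 1/95.9 = 0.0480167.
By memorylessness the expected residual is 1/Σλ = 20.8261 months, regardless of the 11 already elapsed.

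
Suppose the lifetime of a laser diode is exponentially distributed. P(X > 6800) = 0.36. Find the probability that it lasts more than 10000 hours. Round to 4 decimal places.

0.2226

e^(−λ·6800) = 0.36 ⇒ λ = −ln(0.36)/6800 = 0.000150243.
P(X > 10000) = e^(−0.000150243·10000) = e^(−1.5024) ≈ 0.2226.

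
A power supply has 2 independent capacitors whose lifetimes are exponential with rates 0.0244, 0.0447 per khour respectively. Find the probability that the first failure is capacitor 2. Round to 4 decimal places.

The time to first failure is exponential with rate Σλ = 0.0244 + 0.0447 = 0.0691.
P(capacitor 2 first) = λ_2/Σλ = 0.0447/0.0691 ≈ 0.6469.

0.6469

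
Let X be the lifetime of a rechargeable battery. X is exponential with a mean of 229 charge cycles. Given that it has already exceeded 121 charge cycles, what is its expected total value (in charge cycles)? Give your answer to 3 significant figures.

350

The rate is λ = 1/229 = 0.00436681 per charge cycle.
By memorylessness, E[X | X > 121] = 121 + 1/λ = 121 + 229 = 350 charge cycles.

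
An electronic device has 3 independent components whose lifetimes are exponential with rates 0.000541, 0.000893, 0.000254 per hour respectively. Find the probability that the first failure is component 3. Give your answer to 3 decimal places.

0.150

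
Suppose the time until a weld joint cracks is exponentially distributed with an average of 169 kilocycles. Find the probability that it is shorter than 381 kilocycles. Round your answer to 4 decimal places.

0.8951

The rate is λ = 1/169 = 0.00591716 per kilocycle.
P(X ≤ 381) = 1 − e^(−λ·381) = 1 − e^(−2.2544) ≈ 0.8951.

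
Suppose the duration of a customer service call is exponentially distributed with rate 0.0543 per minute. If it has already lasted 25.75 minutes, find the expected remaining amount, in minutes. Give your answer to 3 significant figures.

By memorylessness, the remaining amount past any threshold is again Exp(λ) with mean 1/λ = 18.4162 minutes.

18.4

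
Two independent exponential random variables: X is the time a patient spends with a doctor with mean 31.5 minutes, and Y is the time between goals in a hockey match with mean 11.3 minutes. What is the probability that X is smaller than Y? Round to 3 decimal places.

λ_1 = 1/31.5 = 0.031746, λ_2 = 1/11.3 = 0.0884956.
For independent exponentials, P(X < Y) = λ_1/(λ_1+λ_2) = 0.031746/0.120242 ≈ 0.264.

0.264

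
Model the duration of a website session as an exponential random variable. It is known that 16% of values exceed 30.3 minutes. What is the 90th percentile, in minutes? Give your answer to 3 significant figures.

e^(−λ·30.3) = 0.16 ⇒ λ = −ln(0.16)/30.3 = 0.0604812.
90th percentile: 1 − e^(−λt) = 0.9, t = −ln(0.1)/λ = 38.0711 minutes.

38.1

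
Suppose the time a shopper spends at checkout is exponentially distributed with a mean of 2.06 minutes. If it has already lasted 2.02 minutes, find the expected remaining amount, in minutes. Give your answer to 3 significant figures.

The rate is λ = 1/2.06 = 0.485437 per minute.
By memorylessness, the remaining amount past any threshold is again Exp(λ) with mean 1/λ = 2.06 minutes.

2.06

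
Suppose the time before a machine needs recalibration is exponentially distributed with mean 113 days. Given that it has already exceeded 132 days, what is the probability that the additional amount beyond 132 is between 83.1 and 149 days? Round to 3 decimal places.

0.212

The rate is λ = 1/113 = 0.00884956 per day.
Memoryless: the residual past 132 is again Exp(λ).
P(83.1 < residual < 149) = e^(−λ·83.1) − e^(−λ·149) = 0.47931 − 0.26751 ≈ 0.212.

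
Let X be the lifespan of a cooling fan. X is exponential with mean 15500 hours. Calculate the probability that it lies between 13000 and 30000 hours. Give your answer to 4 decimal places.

0.2879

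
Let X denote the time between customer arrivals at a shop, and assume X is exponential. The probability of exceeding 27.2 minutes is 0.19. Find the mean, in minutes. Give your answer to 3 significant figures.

e^(−λ·27.2) = 0.19 ⇒ λ = −ln(0.19)/27.2 = 0.0610563.
Mean = 1/λ = 16.3783 minutes.

16.4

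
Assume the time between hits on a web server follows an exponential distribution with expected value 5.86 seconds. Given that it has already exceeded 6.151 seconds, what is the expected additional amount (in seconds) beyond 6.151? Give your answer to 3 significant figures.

5.86

The rate is λ = 1/5.86 = 0.170648 per second.
By memorylessness, the remaining amount past any threshold is again Exp(λ) with mean 1/λ = 5.86 seconds.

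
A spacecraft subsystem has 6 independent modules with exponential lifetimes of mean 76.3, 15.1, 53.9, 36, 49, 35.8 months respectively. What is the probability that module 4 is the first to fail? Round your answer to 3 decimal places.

Rates: λ_i = 1/mean_i → 0.0131062, 0.0662252, 0.0185529, 0.0277778, 0.0204082, 0.027933; Σλ = 0.174003.
P(module 4 first) = λ_4/Σλ = 0.0277778/0.174003 ≈ 0.160.

0.160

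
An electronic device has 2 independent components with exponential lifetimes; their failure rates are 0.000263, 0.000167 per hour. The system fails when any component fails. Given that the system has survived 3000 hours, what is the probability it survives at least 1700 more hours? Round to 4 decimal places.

0.4814

Time to first failure ~ Exp(Σλ) with Σλ = 0.00043.
By memorylessness, P(T > 3000+1700 | T > 3000) = P(T > 1700) = e^(−0.00043·1700) ≈ 0.4814.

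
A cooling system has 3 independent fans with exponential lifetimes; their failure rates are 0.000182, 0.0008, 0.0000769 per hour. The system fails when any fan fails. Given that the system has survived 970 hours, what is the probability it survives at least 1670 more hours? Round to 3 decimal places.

0.171

Time to first failure ~ Exp(Σλ) with Σλ = 0.0010589.
By memorylessness, P(T > 970+1670 | T > 970) = P(T > 1670) = e^(−0.0010589·1670) ≈ 0.171.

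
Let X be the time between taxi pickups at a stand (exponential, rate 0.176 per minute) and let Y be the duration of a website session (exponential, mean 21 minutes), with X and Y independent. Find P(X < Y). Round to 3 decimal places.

0.787

λ_1 = 0.176, λ_2 = 1/21 = 0.047619.
For independent exponentials, P(X < Y) = λ_1/(λ_1+λ_2) = 0.176/0.223619 ≈ 0.787.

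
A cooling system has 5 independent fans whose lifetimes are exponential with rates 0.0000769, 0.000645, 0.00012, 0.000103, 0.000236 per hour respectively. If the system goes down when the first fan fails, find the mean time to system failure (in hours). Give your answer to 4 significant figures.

846.8

The time to first failure is exponential with rate Σλ = 0.0000769 + 0.000645 + 0.00012 + 0.000103 + 0.000236 = 0.0011809.
E[min] = 1/Σλ = 1/0.0011809 = 846.812 hours.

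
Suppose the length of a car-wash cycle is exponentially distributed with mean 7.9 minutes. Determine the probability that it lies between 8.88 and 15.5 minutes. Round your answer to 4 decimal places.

The rate is λ = 1/7.9 = 0.126582 per minute.
P(8.88 < X < 15.5) = e^(−λ·8.88) − e^(−λ·15.5) = 0.32496 − 0.14057 ≈ 0.1844.

0.1844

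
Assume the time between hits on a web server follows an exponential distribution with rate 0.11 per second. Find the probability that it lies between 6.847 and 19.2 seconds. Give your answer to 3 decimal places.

0.350

P(6.847 < X < 19.2) = e^(−λ·6.847) − e^(−λ·19.2) = 0.47087 − 0.12100 ≈ 0.350.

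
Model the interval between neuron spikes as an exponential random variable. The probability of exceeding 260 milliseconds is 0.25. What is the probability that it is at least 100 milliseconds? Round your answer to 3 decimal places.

0.587

e^(−λ·260) = 0.25 ⇒ λ = −ln(0.25)/260 = 0.0053319.
P(X > 100) = e^(−0.0053319·100) = e^(−0.53319) ≈ 0.587.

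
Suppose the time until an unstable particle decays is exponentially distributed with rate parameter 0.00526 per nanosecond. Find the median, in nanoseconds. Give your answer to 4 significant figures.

Set 1 − e^(−λt) = 0.5, so t = −ln(0.5)/λ = 0.69315/0.00526 ≈ 131.777 nanoseconds.

131.8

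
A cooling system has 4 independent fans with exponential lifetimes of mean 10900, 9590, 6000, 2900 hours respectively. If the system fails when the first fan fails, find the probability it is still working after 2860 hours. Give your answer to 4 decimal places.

The first failure time is exponential with rate Σλ_i = 1/10900 + 1/9590 + 1/6000 + 1/2900 = 0.000707513 per hour.
P(min > 2860) = e^(−0.000707513·2860) = e^(−2.0235) ≈ 0.1322.

0.1322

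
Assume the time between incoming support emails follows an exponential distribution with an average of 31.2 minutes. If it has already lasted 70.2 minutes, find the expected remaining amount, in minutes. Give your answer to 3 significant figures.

The rate is λ = 1/31.2 = 0.0320513 per minute.
By memorylessness, the remaining amount past any threshold is again Exp(λ) with mean 1/λ = 31.2 minutes.

31.2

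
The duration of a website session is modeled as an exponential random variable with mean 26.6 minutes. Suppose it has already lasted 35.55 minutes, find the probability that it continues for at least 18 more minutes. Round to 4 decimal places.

0.5083

The rate is λ = 1/26.6 = 0.037594 per minute.
P(X > s+t | X > s) = e^(−λ(s+t))/e^(−λs) = e^(−λt), independent of s = 35.55.
P(X > 18) = e^(−0.67669) ≈ 0.5083.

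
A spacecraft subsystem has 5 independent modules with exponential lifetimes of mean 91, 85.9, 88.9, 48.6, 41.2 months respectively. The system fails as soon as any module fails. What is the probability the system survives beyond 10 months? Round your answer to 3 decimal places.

0.455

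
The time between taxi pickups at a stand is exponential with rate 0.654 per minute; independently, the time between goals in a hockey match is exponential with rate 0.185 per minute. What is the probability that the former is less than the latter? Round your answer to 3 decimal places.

λ_1 = 0.654, λ_2 = 0.185.
For independent exponentials, P(the former < the latter) = λ_1/(λ_1+λ_2) = 0.654/0.839 ≈ 0.779.

0.779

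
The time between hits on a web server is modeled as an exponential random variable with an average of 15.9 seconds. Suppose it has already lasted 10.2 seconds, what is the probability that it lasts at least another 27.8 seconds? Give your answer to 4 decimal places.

0.1740

The rate is λ = 1/15.9 = 0.0628931 per second.
By the memoryless property, P(X > 10.2+27.8 | X > 10.2) = P(X > 27.8).
P(X > 27.8) = e^(−1.7484) ≈ 0.1740.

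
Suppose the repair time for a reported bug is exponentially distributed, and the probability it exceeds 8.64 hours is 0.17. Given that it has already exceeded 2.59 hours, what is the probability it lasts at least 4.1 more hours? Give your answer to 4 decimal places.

0.4313

From e^(−λ·8.64) = 0.17, λ = −ln(0.17)/8.64 = 0.205088.
Memoryless: P(X > 2.59+4.1 | X > 2.59) = P(X > 4.1) = e^(−0.205088·4.1) ≈ 0.4313.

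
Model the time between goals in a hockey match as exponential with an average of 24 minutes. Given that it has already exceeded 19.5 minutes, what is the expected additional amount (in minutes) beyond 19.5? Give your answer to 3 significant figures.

24.0

The rate is λ = 1/24 = 0.0416667 per minute.
By memorylessness, the remaining amount past any threshold is again Exp(λ) with mean 1/λ = 24 minutes.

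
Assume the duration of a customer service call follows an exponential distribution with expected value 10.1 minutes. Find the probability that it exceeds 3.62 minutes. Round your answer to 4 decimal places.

0.6988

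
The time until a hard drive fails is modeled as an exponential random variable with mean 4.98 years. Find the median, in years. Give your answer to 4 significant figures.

3.452

The rate is λ = 1/4.98 = 0.200803 per year.
Set 1 − e^(−λt) = 0.5, so t = −ln(0.5)/λ = 0.69315/0.200803 ≈ 3.45187 years.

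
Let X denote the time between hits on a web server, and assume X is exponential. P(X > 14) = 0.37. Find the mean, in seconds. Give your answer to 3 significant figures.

14.1

e^(−λ·14) = 0.37 ⇒ λ = −ln(0.37)/14 = 0.071018.
Mean = 1/λ = 14.0809 seconds.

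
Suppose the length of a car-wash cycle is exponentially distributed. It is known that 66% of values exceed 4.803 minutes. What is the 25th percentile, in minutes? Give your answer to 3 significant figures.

3.33

e^(−λ·4.803) = 0.66 ⇒ λ = −ln(0.66)/4.803 = 0.0865116.
25th percentile: 1 − e^(−λt) = 0.25, t = −ln(0.75)/λ = 3.32536 minutes.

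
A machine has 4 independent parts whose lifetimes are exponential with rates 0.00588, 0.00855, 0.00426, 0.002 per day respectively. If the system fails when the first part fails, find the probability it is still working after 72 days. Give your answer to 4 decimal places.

0.2254

The time to first failure is exponential with rate Σλ = 0.00588 + 0.00855 + 0.00426 + 0.002 = 0.02069.
P(min > 72) = e^(−0.02069·72) = e^(−1.4897) ≈ 0.2254.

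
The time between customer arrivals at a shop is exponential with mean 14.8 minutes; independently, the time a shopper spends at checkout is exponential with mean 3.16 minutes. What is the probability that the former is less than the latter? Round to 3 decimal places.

0.176

λ_1 = 1/14.8 = 0.0675676, λ_2 = 1/3.16 = 0.316456.
For independent exponentials, P(the former < the latter) = λ_1/(λ_1+λ_2) = 0.0675676/0.384023 ≈ 0.176.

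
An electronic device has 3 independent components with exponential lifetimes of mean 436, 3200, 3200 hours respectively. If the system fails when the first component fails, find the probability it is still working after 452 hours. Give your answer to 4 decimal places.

0.2673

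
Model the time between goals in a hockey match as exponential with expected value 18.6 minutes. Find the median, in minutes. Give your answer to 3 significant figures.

The rate is λ = 1/18.6 = 0.0537634 per minute.
Set 1 − e^(−λt) = 0.5, so t = −ln(0.5)/λ = 0.69315/0.0537634 ≈ 12.8925 minutes.

12.9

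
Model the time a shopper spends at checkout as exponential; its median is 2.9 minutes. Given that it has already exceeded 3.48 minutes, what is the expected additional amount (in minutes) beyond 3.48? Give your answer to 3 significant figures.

For an exponential, median = ln(2)/λ, so λ = ln 2 / 2.9 = 0.239016 per minute.
By memorylessness, the remaining amount past any threshold is again Exp(λ) with mean 1/λ = 4.18382 minutes.

4.18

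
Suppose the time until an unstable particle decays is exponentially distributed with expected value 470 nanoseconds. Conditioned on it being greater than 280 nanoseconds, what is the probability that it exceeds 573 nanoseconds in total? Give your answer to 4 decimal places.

0.5361

The rate is λ = 1/470 = 0.00212766 per nanosecond.
By the memoryless property, P(X > 280+293 | X > 280) = P(X > 293).
P(X > 293) = e^(−0.6234) ≈ 0.5361.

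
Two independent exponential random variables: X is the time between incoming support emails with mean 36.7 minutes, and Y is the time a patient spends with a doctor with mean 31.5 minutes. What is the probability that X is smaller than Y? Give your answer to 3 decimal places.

λ_1 = 1/36.7 = 0.027248, λ_2 = 1/31.5 = 0.031746.
For independent exponentials, P(X < Y) = λ_1/(λ_1+λ_2) = 0.027248/0.058994 ≈ 0.462.

0.462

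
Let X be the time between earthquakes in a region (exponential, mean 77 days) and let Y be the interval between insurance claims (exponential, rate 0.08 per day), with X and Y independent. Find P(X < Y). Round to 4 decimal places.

λ_1 = 1/77 = 0.012987, λ_2 = 0.08.
For independent exponentials, P(X < Y) = λ_1/(λ_1+λ_2) = 0.012987/0.092987 ≈ 0.1397.

0.1397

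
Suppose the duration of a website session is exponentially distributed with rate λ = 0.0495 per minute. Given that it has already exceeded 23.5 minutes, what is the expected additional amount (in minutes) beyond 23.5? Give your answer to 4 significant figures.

By memorylessness, the remaining amount past any threshold is again Exp(λ) with mean 1/λ = 20.202 minutes.

20.20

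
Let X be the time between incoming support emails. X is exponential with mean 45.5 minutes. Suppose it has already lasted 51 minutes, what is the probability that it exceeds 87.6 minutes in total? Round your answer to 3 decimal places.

The rate is λ = 1/45.5 = 0.021978 per minute.
P(X > s+t | X > s) = e^(−λ(s+t))/e^(−λs) = e^(−λt), independent of s = 51.
P(X > 36.6) = e^(−0.8044) ≈ 0.447.

0.447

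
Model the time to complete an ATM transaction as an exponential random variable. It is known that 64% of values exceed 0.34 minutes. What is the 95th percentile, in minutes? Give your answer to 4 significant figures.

e^(−λ·0.34) = 0.64 ⇒ λ = −ln(0.64)/0.34 = 1.31261.
95th percentile: 1 − e^(−λt) = 0.95, t = −ln(0.05)/λ = 2.28227 minutes.

2.282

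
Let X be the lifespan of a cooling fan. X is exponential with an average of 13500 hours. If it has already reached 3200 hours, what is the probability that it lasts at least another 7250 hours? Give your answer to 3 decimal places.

0.584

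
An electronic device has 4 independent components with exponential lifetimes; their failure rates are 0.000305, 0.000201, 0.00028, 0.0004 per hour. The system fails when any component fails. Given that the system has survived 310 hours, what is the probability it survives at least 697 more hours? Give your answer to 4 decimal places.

Time to first failure ~ Exp(Σλ) with Σλ = 0.001186.
By memorylessness, P(T > 310+697 | T > 310) = P(T > 697) = e^(−0.001186·697) ≈ 0.4375.

0.4375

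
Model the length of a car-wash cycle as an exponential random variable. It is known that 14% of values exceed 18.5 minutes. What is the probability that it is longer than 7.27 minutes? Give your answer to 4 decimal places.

e^(−λ·18.5) = 0.14 ⇒ λ = −ln(0.14)/18.5 = 0.106276.
P(X > 7.27) = e^(−0.106276·7.27) = e^(−0.77263) ≈ 0.4618.

0.4618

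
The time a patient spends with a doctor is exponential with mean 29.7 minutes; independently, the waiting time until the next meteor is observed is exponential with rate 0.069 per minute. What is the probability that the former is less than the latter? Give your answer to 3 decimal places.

λ_1 = 1/29.7 = 0.03367, λ_2 = 0.069.
For independent exponentials, P(the former < the latter) = λ_1/(λ_1+λ_2) = 0.03367/0.10267 ≈ 0.328.

0.328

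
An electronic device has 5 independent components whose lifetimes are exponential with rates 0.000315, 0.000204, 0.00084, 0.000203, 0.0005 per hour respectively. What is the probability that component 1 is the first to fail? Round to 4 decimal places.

0.1528

The time to first failure is exponential with rate Σλ = 0.000315 + 0.000204 + 0.00084 + 0.000203 + 0.0005 = 0.002062.
P(component 1 first) = λ_1/Σλ = 0.000315/0.002062 ≈ 0.1528.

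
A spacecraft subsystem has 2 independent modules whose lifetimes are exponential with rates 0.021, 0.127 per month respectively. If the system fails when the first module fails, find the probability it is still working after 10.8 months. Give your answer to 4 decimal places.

0.2022

The time to first failure is exponential with rate Σλ = 0.021 + 0.127 = 0.148.
P(min > 10.8) = e^(−0.148·10.8) = e^(−1.5984) ≈ 0.2022.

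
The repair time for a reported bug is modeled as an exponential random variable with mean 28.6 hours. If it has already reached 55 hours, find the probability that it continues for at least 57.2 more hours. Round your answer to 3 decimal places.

0.135

The rate is λ = 1/28.6 = 0.034965 per hour.
The exponential is memoryless, so the remaining time is again Exp(λ): the condition X > 55 is irrelevant.
P(X > 57.2) = e^(−2) ≈ 0.135.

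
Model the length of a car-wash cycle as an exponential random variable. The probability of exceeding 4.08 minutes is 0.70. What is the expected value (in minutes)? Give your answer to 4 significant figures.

e^(−λ·4.08) = 0.70 ⇒ λ = −ln(0.70)/4.08 = 0.0874203.
Mean = 1/λ = 11.439 minutes.

11.44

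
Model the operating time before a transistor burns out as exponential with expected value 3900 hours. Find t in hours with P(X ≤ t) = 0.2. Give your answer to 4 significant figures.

The rate is λ = 1/3900 = 0.00025641 per hour.
Set 1 − e^(−λt) = 0.2, so t = −ln(0.8)/λ = 0.22314/0.00025641 ≈ 870.26 hours.

870.3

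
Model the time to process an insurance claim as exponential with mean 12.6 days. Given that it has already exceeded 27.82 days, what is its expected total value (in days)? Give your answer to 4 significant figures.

40.42

The rate is λ = 1/12.6 = 0.0793651 per day.
By memorylessness, E[X | X > 27.82] = 27.82 + 1/λ = 27.82 + 12.6 = 40.42 days.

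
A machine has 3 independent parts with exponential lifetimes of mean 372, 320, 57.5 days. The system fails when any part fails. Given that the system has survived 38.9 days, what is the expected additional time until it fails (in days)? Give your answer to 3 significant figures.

43.1

First-failure rate Σλ = 1/372 + 1/320 + 1/57.5 = 0.0232045.
By memorylessness the expected residual is 1/Σλ = 43.0951 days, regardless of the 38.9 already elapsed.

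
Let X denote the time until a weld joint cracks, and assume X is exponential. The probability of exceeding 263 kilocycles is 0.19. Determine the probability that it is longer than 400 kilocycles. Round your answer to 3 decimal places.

e^(−λ·263) = 0.19 ⇒ λ = −ln(0.19)/263 = 0.00631457.
P(X > 400) = e^(−0.00631457·400) = e^(−2.5258) ≈ 0.080.

0.080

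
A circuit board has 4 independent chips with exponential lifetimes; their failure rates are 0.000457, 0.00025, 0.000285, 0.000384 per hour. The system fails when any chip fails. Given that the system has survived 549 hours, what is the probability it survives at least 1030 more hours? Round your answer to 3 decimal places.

Time to first failure ~ Exp(Σλ) with Σλ = 0.001376.
By memorylessness, P(T > 549+1030 | T > 549) = P(T > 1030) = e^(−0.001376·1030) ≈ 0.242.

0.242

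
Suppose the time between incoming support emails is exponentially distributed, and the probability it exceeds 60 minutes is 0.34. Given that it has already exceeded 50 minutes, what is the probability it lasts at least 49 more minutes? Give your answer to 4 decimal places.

0.4144

From e^(−λ·60) = 0.34, λ = −ln(0.34)/60 = 0.0179802.
Memoryless: P(X > 50+49 | X > 50) = P(X > 49) = e^(−0.0179802·49) ≈ 0.4144.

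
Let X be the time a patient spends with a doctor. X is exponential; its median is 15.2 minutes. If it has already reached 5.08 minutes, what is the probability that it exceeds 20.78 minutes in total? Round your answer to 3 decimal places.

For an exponential, median = ln(2)/λ, so λ = ln 2 / 15.2 = 0.0456018 per minute.
The exponential is memoryless, so the remaining time is again Exp(λ): the condition X > 5.08 is irrelevant.
P(X > 15.7) = e^(−0.71595) ≈ 0.489.

0.489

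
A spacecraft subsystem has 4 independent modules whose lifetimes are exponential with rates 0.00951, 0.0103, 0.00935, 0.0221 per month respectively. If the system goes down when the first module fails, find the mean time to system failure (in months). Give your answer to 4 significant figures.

The time to first failure is exponential with rate Σλ = 0.00951 + 0.0103 + 0.00935 + 0.0221 = 0.05126.
E[min] = 1/Σλ = 1/0.05126 = 19.5084 months.

19.51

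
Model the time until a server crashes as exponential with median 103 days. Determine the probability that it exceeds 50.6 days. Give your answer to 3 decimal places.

0.711

For an exponential, median = ln(2)/λ, so λ = ln 2 / 103 = 0.00672958 per day.
P(X > 50.6) = e^(−λ·50.6) = e^(−0.34052) ≈ 0.711.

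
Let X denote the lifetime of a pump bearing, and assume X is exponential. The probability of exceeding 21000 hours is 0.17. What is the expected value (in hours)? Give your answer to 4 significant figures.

11850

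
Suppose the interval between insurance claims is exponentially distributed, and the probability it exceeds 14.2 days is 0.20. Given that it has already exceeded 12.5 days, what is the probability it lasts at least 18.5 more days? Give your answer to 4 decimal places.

0.1228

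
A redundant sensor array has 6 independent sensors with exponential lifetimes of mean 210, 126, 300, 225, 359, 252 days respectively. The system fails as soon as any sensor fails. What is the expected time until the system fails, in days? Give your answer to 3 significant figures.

The first failure time is exponential with rate Σλ_i = 1/210 + 1/126 + 1/300 + 1/225 + 1/359 + 1/252 = 0.02723 per day.
E[min] = 1/Σλ = 1/0.02723 = 36.7243 days.

36.7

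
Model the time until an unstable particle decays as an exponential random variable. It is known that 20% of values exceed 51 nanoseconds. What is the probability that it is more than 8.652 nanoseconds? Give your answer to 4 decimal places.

0.7611

e^(−λ·51) = 0.20 ⇒ λ = −ln(0.20)/51 = 0.0315576.
P(X > 8.652) = e^(−0.0315576·8.652) = e^(−0.27304) ≈ 0.7611.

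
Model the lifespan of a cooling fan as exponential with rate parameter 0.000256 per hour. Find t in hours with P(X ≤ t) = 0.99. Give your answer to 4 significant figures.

17990

Set 1 − e^(−λt) = 0.99, so t = −ln(0.01)/λ = 4.6052/0.000256 ≈ 17988.9 hours.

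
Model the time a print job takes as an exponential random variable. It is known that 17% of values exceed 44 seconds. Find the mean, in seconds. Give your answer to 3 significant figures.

24.8

e^(−λ·44) = 0.17 ⇒ λ = −ln(0.17)/44 = 0.0402717.
Mean = 1/λ = 24.8313 seconds.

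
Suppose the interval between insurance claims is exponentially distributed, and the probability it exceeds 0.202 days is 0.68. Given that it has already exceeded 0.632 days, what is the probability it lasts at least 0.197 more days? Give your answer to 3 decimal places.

0.687

From e^(−λ·0.202) = 0.68, λ = −ln(0.68)/0.202 = 1.90922.
Memoryless: P(X > 0.632+0.197 | X > 0.632) = P(X > 0.197) = e^(−1.90922·0.197) ≈ 0.687.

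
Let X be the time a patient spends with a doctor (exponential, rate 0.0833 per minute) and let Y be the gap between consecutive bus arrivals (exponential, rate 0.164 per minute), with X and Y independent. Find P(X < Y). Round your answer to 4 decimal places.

λ_1 = 0.0833, λ_2 = 0.164.
For independent exponentials, P(X < Y) = λ_1/(λ_1+λ_2) = 0.0833/0.2473 ≈ 0.3368.

0.3368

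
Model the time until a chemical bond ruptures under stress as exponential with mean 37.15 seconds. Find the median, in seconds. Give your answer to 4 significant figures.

The rate is λ = 1/37.15 = 0.0269179 per second.
Set 1 − e^(−λt) = 0.5, so t = −ln(0.5)/λ = 0.69315/0.0269179 ≈ 25.7504 seconds.

25.75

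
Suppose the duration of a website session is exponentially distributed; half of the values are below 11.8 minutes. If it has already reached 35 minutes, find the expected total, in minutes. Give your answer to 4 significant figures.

52.02

For an exponential, median = ln(2)/λ, so λ = ln 2 / 11.8 = 0.0587413 per minute.
By memorylessness, E[X | X > 35] = 35 + 1/λ = 35 + 17.0238 = 52.0238 minutes.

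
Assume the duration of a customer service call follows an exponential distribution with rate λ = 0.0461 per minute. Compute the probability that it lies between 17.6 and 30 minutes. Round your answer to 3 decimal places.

P(17.6 < X < 30) = e^(−λ·17.6) − e^(−λ·30) = 0.44425 − 0.25082 ≈ 0.193.

0.193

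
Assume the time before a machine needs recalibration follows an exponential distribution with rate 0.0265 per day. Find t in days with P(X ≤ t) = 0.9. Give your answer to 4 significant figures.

86.89

Set 1 − e^(−λt) = 0.9, so t = −ln(0.1)/λ = 2.3026/0.0265 ≈ 86.89 days.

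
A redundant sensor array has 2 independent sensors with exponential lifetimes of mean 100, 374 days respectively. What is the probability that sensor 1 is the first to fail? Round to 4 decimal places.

0.7890

Rates: λ_i = 1/mean_i → 0.01, 0.0026738; Σλ = 0.0126738.
P(sensor 1 first) = λ_1/Σλ = 0.01/0.0126738 ≈ 0.7890.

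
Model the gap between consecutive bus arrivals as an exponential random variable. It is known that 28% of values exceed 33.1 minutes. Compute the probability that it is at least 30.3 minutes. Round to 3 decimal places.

0.312

e^(−λ·33.1) = 0.28 ⇒ λ = −ln(0.28)/33.1 = 0.0384582.
P(X > 30.3) = e^(−0.0384582·30.3) = e^(−1.1653) ≈ 0.312.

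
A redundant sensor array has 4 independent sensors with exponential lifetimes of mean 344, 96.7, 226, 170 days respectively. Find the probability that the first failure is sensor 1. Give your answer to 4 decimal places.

Rates: λ_i = 1/mean_i → 0.00290698, 0.0103413, 0.00442478, 0.00588235; Σλ = 0.0235554.
P(sensor 1 first) = λ_1/Σλ = 0.00290698/0.0235554 ≈ 0.1234.

0.1234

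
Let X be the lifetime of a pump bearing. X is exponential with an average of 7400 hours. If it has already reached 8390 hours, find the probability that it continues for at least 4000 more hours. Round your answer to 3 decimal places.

The rate is λ = 1/7400 = 0.000135135 per hour.
P(X > s+t | X > s) = e^(−λ(s+t))/e^(−λs) = e^(−λt), independent of s = 8390.
P(X > 4000) = e^(−0.54054) ≈ 0.582.

0.582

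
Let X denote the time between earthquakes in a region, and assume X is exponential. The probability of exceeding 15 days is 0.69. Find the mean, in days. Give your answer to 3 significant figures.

e^(−λ·15) = 0.69 ⇒ λ = −ln(0.69)/15 = 0.0247376.
Mean = 1/λ = 40.4243 days.

40.4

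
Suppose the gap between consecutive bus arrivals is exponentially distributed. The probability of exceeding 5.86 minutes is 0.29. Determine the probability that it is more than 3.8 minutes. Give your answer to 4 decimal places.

e^(−λ·5.86) = 0.29 ⇒ λ = −ln(0.29)/5.86 = 0.211241.
P(X > 3.8) = e^(−0.211241·3.8) = e^(−0.80272) ≈ 0.4481.

0.4481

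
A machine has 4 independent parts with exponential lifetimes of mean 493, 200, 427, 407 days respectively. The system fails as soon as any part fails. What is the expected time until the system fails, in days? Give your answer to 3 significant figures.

The first failure time is exponential with rate Σλ_i = 1/493 + 1/200 + 1/427 + 1/407 = 0.0118273 per day.
E[min] = 1/Σλ = 1/0.0118273 = 84.55 days.

84.6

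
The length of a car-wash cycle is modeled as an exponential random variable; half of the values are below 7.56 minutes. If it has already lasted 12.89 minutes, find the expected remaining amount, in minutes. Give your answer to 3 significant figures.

10.9

For an exponential, median = ln(2)/λ, so λ = ln 2 / 7.56 = 0.0916861 per minute.
By memorylessness, the remaining amount past any threshold is again Exp(λ) with mean 1/λ = 10.9068 minutes.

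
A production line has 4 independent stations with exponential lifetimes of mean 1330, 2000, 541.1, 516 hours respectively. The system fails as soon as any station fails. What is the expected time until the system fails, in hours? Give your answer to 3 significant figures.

198

The first failure time is exponential with rate Σλ_i = 1/1330 + 1/2000 + 1/541.1 + 1/516 = 0.00503795 per hour.
E[min] = 1/Σλ = 1/0.00503795 = 198.493 hours.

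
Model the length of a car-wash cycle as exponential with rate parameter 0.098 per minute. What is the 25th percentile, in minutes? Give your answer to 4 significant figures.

Set 1 − e^(−λt) = 0.25, so t = −ln(0.75)/λ = 0.28768/0.098 ≈ 2.93553 minutes.

2.936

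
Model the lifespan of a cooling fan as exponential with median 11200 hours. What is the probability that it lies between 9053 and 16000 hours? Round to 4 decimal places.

0.1996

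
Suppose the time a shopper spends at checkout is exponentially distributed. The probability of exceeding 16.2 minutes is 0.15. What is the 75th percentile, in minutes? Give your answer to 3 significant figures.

11.8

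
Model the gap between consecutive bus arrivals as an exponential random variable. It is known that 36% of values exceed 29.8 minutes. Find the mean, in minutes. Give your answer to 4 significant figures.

e^(−λ·29.8) = 0.36 ⇒ λ = −ln(0.36)/29.8 = 0.0342836.
Mean = 1/λ = 29.1685 minutes.

29.17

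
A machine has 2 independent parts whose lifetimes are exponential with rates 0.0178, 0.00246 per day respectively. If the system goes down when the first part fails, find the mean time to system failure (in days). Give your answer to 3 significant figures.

49.4

The time to first failure is exponential with rate Σλ = 0.0178 + 0.00246 = 0.02026.
E[min] = 1/Σλ = 1/0.02026 = 49.3583 days.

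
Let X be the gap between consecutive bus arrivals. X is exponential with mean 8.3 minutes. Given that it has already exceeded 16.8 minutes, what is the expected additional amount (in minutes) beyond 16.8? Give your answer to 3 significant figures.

The rate is λ = 1/8.3 = 0.120482 per minute.
By memorylessness, the remaining amount past any threshold is again Exp(λ) with mean 1/λ = 8.3 minutes.

8.30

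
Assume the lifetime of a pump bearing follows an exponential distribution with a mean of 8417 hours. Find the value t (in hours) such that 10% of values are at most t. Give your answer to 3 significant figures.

887

The rate is λ = 1/8417 = 0.000118807 per hour.
Set 1 − e^(−λt) = 0.1, so t = −ln(0.9)/λ = 0.10536/0.000118807 ≈ 886.819 hours.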